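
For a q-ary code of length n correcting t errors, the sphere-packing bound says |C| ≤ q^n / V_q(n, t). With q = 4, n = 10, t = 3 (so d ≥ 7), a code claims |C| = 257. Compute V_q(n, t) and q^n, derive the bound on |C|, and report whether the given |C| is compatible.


V_q(n, t) = 3676, q^n = 1048576, Hamming bound = 285, |C| = 257 ≤ bound (satisfied).

Step 1: Compute V_q(n, t) = Σ_{j=0}^3 C(n, j) (q−1)^j.
  j = 0: C(10,0)·(3)^0 = 1·1 = 1.
  j = 1: C(10,1)·(3)^1 = 10·3 = 30.
  j = 2: C(10,2)·(3)^2 = 45·9 = 405.
  j = 3: C(10,3)·(3)^3 = 120·27 = 3240.
  V_q(n, t) = 1 + 30 + 405 + 3240 = 3676.
Step 2: q^n = 4^10 = 1048576.
Step 3: Hamming bound ⌊q^n / V_q(n,t)⌋ = ⌊1048576/3676⌋ = 285.
Step 4: Compare |C| = 257 to 285: satisfied.
The claimed |C| lies below the Hamming bound.


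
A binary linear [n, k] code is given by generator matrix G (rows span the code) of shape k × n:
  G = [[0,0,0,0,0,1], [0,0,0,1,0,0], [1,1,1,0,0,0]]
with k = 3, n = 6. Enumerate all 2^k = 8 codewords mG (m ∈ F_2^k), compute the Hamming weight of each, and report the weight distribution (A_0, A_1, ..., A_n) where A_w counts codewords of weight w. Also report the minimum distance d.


Weight distribution: A_0 = 1, A_1 = 2, A_2 = 1, A_3 = 1, A_4 = 2, A_5 = 1. Minimum distance d = 1.

Enumerate all 2^3 = 8 messages m ∈ F_2^3.
For each, compute codeword c = mG in F_2^6, then tally its weight.
  m = 000 → c = 000000, weight = 0.
  m = 100 → c = 000001, weight = 1.
  m = 010 → c = 000100, weight = 1.
  m = 110 → c = 000101, weight = 2.
  m = 001 → c = 111000, weight = 3.
  m = 101 → c = 111001, weight = 4.
  m = 011 → c = 111100, weight = 4.
  m = 111 → c = 111101, weight = 5.
Tally weights:
  weight 0: 1 codewords.
  weight 1: 2 codewords.
  weight 2: 1 codewords.
  weight 3: 1 codewords.
  weight 4: 2 codewords.
  weight 5: 1 codewords.
Minimum distance d = smallest w > 0 with A_w > 0 = 1.
Sanity: Σ A_w = 8 = 2^3 = 8 ✓.


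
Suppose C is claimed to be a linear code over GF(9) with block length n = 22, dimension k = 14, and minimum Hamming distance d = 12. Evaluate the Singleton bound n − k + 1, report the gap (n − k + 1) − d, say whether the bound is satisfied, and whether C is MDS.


Singleton RHS = n − k + 1 = 9, slack = -3, bound violated (no such code; not MDS).

Singleton bound: d ≤ n − k + 1.
Here n = 22, k = 14, so n − k + 1 = 9.
Given d = 12, check d ≤ 9: NO.
Slack = (n − k + 1) − d = -3.
The slack is negative: d = 12 exceeds n − k + 1 = 9 by 3, so the Singleton bound is violated and no linear [22, 14, 12]_9 code can exist. In particular it is not MDS (MDS requires d = n − k + 1 exactly).
Description: the claimed parameters are [22, 14, 12]_9; such a code would be impossible (violates the Singleton bound).


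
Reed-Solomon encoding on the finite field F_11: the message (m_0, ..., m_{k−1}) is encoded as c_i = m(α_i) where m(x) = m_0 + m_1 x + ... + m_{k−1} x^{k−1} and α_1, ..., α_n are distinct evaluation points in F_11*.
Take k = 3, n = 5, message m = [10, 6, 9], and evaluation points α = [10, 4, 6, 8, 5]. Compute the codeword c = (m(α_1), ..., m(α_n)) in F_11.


c = [2, 2, 7, 7, 1]

Message polynomial: m(x) = 10 + 6·x + 9·x^2 (mod 11).
For each evaluation point α_i, compute m(α_i) mod 11:
  α_1 = 10: Horner steps 9 → 8 → 2, so m(10) = 2.
  α_2 = 4: Horner steps 9 → 9 → 2, so m(4) = 2.
  α_3 = 6: Horner steps 9 → 5 → 7, so m(6) = 7.
  α_4 = 8: Horner steps 9 → 1 → 7, so m(8) = 7.
  α_5 = 5: Horner steps 9 → 7 → 1, so m(5) = 1.
Codeword c = [2, 2, 7, 7, 1] ∈ F_11^5.


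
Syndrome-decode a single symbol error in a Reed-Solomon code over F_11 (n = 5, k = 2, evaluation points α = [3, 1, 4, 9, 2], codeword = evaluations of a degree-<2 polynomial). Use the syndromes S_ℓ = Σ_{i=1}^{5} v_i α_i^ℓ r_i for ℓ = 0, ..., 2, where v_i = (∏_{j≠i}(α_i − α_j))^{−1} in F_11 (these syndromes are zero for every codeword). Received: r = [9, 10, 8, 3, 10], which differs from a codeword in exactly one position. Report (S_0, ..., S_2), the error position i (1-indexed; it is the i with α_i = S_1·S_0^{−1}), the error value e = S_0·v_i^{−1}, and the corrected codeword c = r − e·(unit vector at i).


S = (8, 8, 8), error at position 2, error magnitude e = 10, c = [9, 0, 8, 3, 10].

Step 1: column multipliers v_i = (∏_{j≠i}(α_i − α_j))^{−1} mod 11.
  i = 1 (α = 3): (3−1)(3−4)(3−9)(3−2) = 2·(−1)·(−6)·1 = 12 ≡ 1, so v_1 = 1^{−1} = 1 (mod 11).
  i = 2 (α = 1): (1−3)(1−4)(1−9)(1−2) = (−2)·(−3)·(−8)·(−1) = 48 ≡ 4, so v_2 = 4^{−1} = 3 (mod 11).
  i = 3 (α = 4): (4−3)(4−1)(4−9)(4−2) = 1·3·(−5)·2 = −30 ≡ 3, so v_3 = 3^{−1} = 4 (mod 11).
  i = 4 (α = 9): (9−3)(9−1)(9−4)(9−2) = 6·8·5·7 = 1680 ≡ 8, so v_4 = 8^{−1} = 7 (mod 11).
  i = 5 (α = 2): (2−3)(2−1)(2−4)(2−9) = (−1)·1·(−2)·(−7) = −14 ≡ 8, so v_5 = 8^{−1} = 7 (mod 11).
  v = [1, 3, 4, 7, 7].
Step 2: syndromes of r = [9, 10, 8, 3, 10] (all sums mod 11).
  S_0 = Σ v_i r_i = 1·9 + 3·10 + 4·8 + 7·3 + 7·10 = 162 ≡ 8.
  S_1 = Σ v_i α_i r_i = 1·3·9 + 3·1·10 + 4·4·8 + 7·9·3 + 7·2·10 = 514 ≡ 8.
  α_i^2 mod 11 = [9, 1, 5, 4, 4].
  S_2 = Σ v_i α_i^2 r_i = 1·9·9 + 3·1·10 + 4·5·8 + 7·4·3 + 7·4·10 = 635 ≡ 8.
  S = (8, 8, 8) ≠ 0, so r is not a codeword (an error is present).
Step 3: locate the error. For a single error e at position i, S_ℓ = v_i·e·α_i^ℓ, so α_err = S_1/S_0.
  S_0^{−1} = 8^{−1} = 7 (mod 11), so α_err = 8·7 = 56 ≡ 1 = α_2. Error position i = 2.
  Consistency check: S_2/S_1 = 8·7 = 56 ≡ 1 = α_err ✓ (single-error assumption holds).
Step 4: error magnitude e = S_0/v_2 = S_0·∏_{j≠2}(α_2 − α_j) = 8·4 = 32 ≡ 10 (mod 11).
Step 5: correct position 2: c_2 = r_2 − e = 10 − 10 ≡ 0 (mod 11). Hence c = [9, 0, 8, 3, 10].
  Check: interpolating c through the α_i gives m(x) = 1 + 10·x (degree < 2) with m(α_i) = c_i for every i, so c is indeed a codeword.


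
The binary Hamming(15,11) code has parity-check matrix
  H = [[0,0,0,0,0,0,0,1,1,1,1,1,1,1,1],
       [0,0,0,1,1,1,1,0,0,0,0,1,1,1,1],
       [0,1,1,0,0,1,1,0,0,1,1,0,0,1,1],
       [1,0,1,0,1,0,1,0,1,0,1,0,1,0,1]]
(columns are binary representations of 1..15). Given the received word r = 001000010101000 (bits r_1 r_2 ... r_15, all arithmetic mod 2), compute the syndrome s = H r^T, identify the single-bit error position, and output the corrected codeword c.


s = (1, 1, 0, 1)^T, error position = 13, corrected codeword c = 001000010101100

Compute s = H r^T mod 2 one row at a time:
  s_1 = 1 + 0 + 1 + 0 + 1 + 0 + 0 + 0 = 3 ≡ 1 (mod 2).
  s_2 = 0 + 0 + 0 + 0 + 1 + 0 + 0 + 0 = 1 ≡ 1 (mod 2).
  s_3 = 0 + 1 + 0 + 0 + 1 + 0 + 0 + 0 = 2 ≡ 0 (mod 2).
  s_4 = 0 + 1 + 0 + 0 + 0 + 0 + 0 + 0 = 1 ≡ 1 (mod 2).
s = (1, 1, 0, 1)^T — this equals column 13 of H (binary 1101), so error is at position 13.
Correct: flip bit 13 of r = 001000010101000 to get c = 001000010101100.


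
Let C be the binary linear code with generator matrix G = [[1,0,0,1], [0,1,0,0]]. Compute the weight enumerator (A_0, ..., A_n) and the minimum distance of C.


Weight distribution: A_0 = 1, A_1 = 1, A_2 = 1, A_3 = 1. Minimum distance d = 1.

Enumerate all 2^2 = 4 messages m ∈ F_2^2.
For each, compute codeword c = mG in F_2^4, then tally its weight.
  m = 00 → c = 0000, weight = 0.
  m = 10 → c = 1001, weight = 2.
  m = 01 → c = 0100, weight = 1.
  m = 11 → c = 1101, weight = 3.
Tally weights:
  weight 0: 1 codewords.
  weight 1: 1 codewords.
  weight 2: 1 codewords.
  weight 3: 1 codewords.
Minimum distance d = smallest w > 0 with A_w > 0 = 1.
Sanity: Σ A_w = 4 = 2^2 = 4 ✓.


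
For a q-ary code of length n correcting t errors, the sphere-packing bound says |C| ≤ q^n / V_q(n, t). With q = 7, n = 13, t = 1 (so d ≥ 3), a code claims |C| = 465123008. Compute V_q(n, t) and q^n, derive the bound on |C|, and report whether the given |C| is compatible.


V_q(n, t) = 79, q^n = 96889010407, Hamming bound = 1226443169, |C| = 465123008 ≤ bound (satisfied).

Step 1: Compute V_q(n, t) = Σ_{j=0}^1 C(n, j) (q−1)^j.
  j = 0: C(13,0)·(6)^0 = 1·1 = 1.
  j = 1: C(13,1)·(6)^1 = 13·6 = 78.
  V_q(n, t) = 1 + 78 = 79.
Step 2: q^n = 7^13 = 96889010407.
Step 3: Hamming bound ⌊q^n / V_q(n,t)⌋ = ⌊96889010407/79⌋ = 1226443169.
Step 4: Compare |C| = 465123008 to 1226443169: satisfied.
The claimed |C| lies below the Hamming bound.


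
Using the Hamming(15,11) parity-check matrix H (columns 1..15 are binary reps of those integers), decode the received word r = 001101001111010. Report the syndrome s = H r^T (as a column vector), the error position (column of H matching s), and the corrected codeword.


s = (1, 0, 1, 1)^T, error position = 11, corrected codeword c = 001101001101010

Compute s = H r^T mod 2 one row at a time:
  s_1 = 0 + 1 + 1 + 1 + 1 + 0 + 1 + 0 = 5 ≡ 1 (mod 2).
  s_2 = 1 + 0 + 1 + 0 + 1 + 0 + 1 + 0 = 4 ≡ 0 (mod 2).
  s_3 = 0 + 1 + 1 + 0 + 1 + 1 + 1 + 0 = 5 ≡ 1 (mod 2).
  s_4 = 0 + 1 + 0 + 0 + 1 + 1 + 0 + 0 = 3 ≡ 1 (mod 2).
s = (1, 0, 1, 1)^T — this equals column 11 of H (binary 1011), so error is at position 11.
Correct: flip bit 11 of r = 001101001111010 to get c = 001101001101010.


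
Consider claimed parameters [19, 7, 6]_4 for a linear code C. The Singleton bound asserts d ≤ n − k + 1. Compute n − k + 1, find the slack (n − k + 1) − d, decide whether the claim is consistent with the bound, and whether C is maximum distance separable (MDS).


Singleton RHS = n − k + 1 = 13, slack = 7, bound satisfied, not MDS.

Singleton bound: d ≤ n − k + 1.
Here n = 19, k = 7, so n − k + 1 = 13.
Given d = 6, check d ≤ 13: YES.
Slack = (n − k + 1) − d = 7.
The code is NOT MDS (slack = 7 > 0).
Description: the claimed parameters are [19, 7, 6]_4; such a code would be non-MDS.


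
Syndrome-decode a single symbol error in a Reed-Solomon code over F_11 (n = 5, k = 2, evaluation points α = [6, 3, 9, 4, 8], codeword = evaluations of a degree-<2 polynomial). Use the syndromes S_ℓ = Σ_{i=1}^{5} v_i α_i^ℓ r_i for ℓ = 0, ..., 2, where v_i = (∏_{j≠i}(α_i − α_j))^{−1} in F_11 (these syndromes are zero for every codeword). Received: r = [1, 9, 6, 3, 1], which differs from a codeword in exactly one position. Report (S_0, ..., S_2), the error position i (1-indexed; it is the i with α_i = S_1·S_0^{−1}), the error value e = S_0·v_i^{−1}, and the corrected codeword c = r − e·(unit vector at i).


S = (7, 9, 10), error at position 1, error magnitude e = 10, c = [2, 9, 6, 3, 1].

Step 1: column multipliers v_i = (∏_{j≠i}(α_i − α_j))^{−1} mod 11.
  i = 1 (α = 6): (6−3)(6−9)(6−4)(6−8) = 3·(−3)·2·(−2) = 36 ≡ 3, so v_1 = 3^{−1} = 4 (mod 11).
  i = 2 (α = 3): (3−6)(3−9)(3−4)(3−8) = (−3)·(−6)·(−1)·(−5) = 90 ≡ 2, so v_2 = 2^{−1} = 6 (mod 11).
  i = 3 (α = 9): (9−6)(9−3)(9−4)(9−8) = 3·6·5·1 = 90 ≡ 2, so v_3 = 2^{−1} = 6 (mod 11).
  i = 4 (α = 4): (4−6)(4−3)(4−9)(4−8) = (−2)·1·(−5)·(−4) = −40 ≡ 4, so v_4 = 4^{−1} = 3 (mod 11).
  i = 5 (α = 8): (8−6)(8−3)(8−9)(8−4) = 2·5·(−1)·4 = −40 ≡ 4, so v_5 = 4^{−1} = 3 (mod 11).
  v = [4, 6, 6, 3, 3].
Step 2: syndromes of r = [1, 9, 6, 3, 1] (all sums mod 11).
  S_0 = Σ v_i r_i = 4·1 + 6·9 + 6·6 + 3·3 + 3·1 = 106 ≡ 7.
  S_1 = Σ v_i α_i r_i = 4·6·1 + 6·3·9 + 6·9·6 + 3·4·3 + 3·8·1 = 570 ≡ 9.
  α_i^2 mod 11 = [3, 9, 4, 5, 9].
  S_2 = Σ v_i α_i^2 r_i = 4·3·1 + 6·9·9 + 6·4·6 + 3·5·3 + 3·9·1 = 714 ≡ 10.
  S = (7, 9, 10) ≠ 0, so r is not a codeword (an error is present).
Step 3: locate the error. For a single error e at position i, S_ℓ = v_i·e·α_i^ℓ, so α_err = S_1/S_0.
  S_0^{−1} = 7^{−1} = 8 (mod 11), so α_err = 9·8 = 72 ≡ 6 = α_1. Error position i = 1.
  Consistency check: S_2/S_1 = 10·5 = 50 ≡ 6 = α_err ✓ (single-error assumption holds).
Step 4: error magnitude e = S_0/v_1 = S_0·∏_{j≠1}(α_1 − α_j) = 7·3 = 21 ≡ 10 (mod 11).
Step 5: correct position 1: c_1 = r_1 − e = 1 − 10 ≡ 2 (mod 11). Hence c = [2, 9, 6, 3, 1].
  Check: interpolating c through the α_i gives m(x) = 5 + 5·x (degree < 2) with m(α_i) = c_i for every i, so c is indeed a codeword.


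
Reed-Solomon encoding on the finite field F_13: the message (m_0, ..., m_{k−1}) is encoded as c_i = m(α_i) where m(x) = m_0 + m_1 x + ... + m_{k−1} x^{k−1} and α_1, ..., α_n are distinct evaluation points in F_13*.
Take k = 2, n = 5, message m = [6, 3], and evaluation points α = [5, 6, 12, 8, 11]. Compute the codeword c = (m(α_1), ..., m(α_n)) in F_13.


c = [8, 11, 3, 4, 0]

Message polynomial: m(x) = 6 + 3·x (mod 13).
For each evaluation point α_i, compute m(α_i) mod 13:
  α_1 = 5: Horner steps 3 → 8, so m(5) = 8.
  α_2 = 6: Horner steps 3 → 11, so m(6) = 11.
  α_3 = 12: Horner steps 3 → 3, so m(12) = 3.
  α_4 = 8: Horner steps 3 → 4, so m(8) = 4.
  α_5 = 11: Horner steps 3 → 0, so m(11) = 0.
Codeword c = [8, 11, 3, 4, 0] ∈ F_13^5.


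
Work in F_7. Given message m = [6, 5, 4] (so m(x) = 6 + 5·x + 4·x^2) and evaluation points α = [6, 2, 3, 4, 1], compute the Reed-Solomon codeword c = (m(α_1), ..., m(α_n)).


c = [5, 4, 1, 6, 1]

Message polynomial: m(x) = 6 + 5·x + 4·x^2 (mod 7).
For each evaluation point α_i, compute m(α_i) mod 7:
  α_1 = 6: Horner steps 4 → 1 → 5, so m(6) = 5.
  α_2 = 2: Horner steps 4 → 6 → 4, so m(2) = 4.
  α_3 = 3: Horner steps 4 → 3 → 1, so m(3) = 1.
  α_4 = 4: Horner steps 4 → 0 → 6, so m(4) = 6.
  α_5 = 1: Horner steps 4 → 2 → 1, so m(1) = 1.
Codeword c = [5, 4, 1, 6, 1] ∈ F_7^5.


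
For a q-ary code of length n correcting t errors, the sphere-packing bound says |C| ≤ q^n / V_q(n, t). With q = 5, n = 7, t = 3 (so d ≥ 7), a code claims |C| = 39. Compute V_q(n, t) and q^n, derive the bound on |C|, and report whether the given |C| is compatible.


V_q(n, t) = 2605, q^n = 78125, Hamming bound = 29, |C| = 39 > bound (violated).

Step 1: Compute V_q(n, t) = Σ_{j=0}^3 C(n, j) (q−1)^j.
  j = 0: C(7,0)·(4)^0 = 1·1 = 1.
  j = 1: C(7,1)·(4)^1 = 7·4 = 28.
  j = 2: C(7,2)·(4)^2 = 21·16 = 336.
  j = 3: C(7,3)·(4)^3 = 35·64 = 2240.
  V_q(n, t) = 1 + 28 + 336 + 2240 = 2605.
Step 2: q^n = 5^7 = 78125.
Step 3: Hamming bound ⌊q^n / V_q(n,t)⌋ = ⌊78125/2605⌋ = 29.
Step 4: Compare |C| = 39 to 29: violated.
The claimed |C| lies above the Hamming bound, so no 5-ary code of length 7 with d ≥ 7 can have 39 codewords.


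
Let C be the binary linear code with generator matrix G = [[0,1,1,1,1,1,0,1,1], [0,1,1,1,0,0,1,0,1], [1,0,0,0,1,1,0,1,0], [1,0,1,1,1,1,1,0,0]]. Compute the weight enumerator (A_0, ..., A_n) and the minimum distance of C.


Weight distribution: A_0 = 1, A_2 = 1, A_3 = 1, A_4 = 5, A_5 = 5, A_6 = 1, A_7 = 1, A_9 = 1. Minimum distance d = 2.

Enumerate all 2^4 = 16 messages m ∈ F_2^4.
For each, compute codeword c = mG in F_2^9, then tally its weight.
  m = 0000 → c = 000000000, weight = 0.
  m = 1000 → c = 011111011, weight = 7.
  m = 0100 → c = 011100101, weight = 5.
  m = 1100 → c = 000011110, weight = 4.
  m = 0010 → c = 100011010, weight = 4.
  m = 1010 → c = 111100001, weight = 5.
  m = 0110 → c = 111111111, weight = 9.
  m = 1110 → c = 100000100, weight = 2.
  m = 0001 → c = 101111100, weight = 6.
  m = 1001 → c = 110000111, weight = 5.
  m = 0101 → c = 110011001, weight = 5.
  m = 1101 → c = 101100010, weight = 4.
  m = 0011 → c = 001100110, weight = 4.
  m = 1011 → c = 010011101, weight = 5.
  m = 0111 → c = 010000011, weight = 3.
  m = 1111 → c = 001111000, weight = 4.
Tally weights:
  weight 0: 1 codewords.
  weight 2: 1 codewords.
  weight 3: 1 codewords.
  weight 4: 5 codewords.
  weight 5: 5 codewords.
  weight 6: 1 codewords.
  weight 7: 1 codewords.
  weight 9: 1 codewords.
Minimum distance d = smallest w > 0 with A_w > 0 = 2.
Sanity: Σ A_w = 16 = 2^4 = 16 ✓.


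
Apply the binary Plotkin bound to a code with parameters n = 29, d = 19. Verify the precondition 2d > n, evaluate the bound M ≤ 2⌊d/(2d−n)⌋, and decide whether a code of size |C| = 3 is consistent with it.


Plotkin bound M ≤ 4; given |C| = 3 ≤ bound (satisfied).

Check applicability: 2d = 38, n = 29.
2d − n = 9 > 0, so Plotkin applies.
Compute d/(2d−n) = 19/9 ≈ 2.1111.
⌊d/(2d−n)⌋ = 2.
Plotkin bound: M ≤ 2·2 = 4.
Given |C| = 3, check: satisfied.
This |C| is below the Plotkin bound.


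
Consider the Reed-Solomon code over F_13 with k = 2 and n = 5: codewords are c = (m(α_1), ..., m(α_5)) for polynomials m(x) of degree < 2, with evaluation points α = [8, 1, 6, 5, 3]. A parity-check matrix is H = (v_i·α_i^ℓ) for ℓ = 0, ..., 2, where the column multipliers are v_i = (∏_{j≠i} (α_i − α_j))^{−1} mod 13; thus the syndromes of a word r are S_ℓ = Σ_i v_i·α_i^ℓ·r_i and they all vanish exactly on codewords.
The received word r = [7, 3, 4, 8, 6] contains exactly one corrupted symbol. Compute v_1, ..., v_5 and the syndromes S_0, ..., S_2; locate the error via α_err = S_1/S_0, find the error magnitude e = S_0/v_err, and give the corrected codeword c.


S = (7, 9, 6), error at position 4, error magnitude e = 12, c = [7, 3, 4, 9, 6].

Step 1: column multipliers v_i = (∏_{j≠i}(α_i − α_j))^{−1} mod 13.
  i = 1 (α = 8): (8−1)(8−6)(8−5)(8−3) = 7·2·3·5 = 210 ≡ 2, so v_1 = 2^{−1} = 7 (mod 13).
  i = 2 (α = 1): (1−8)(1−6)(1−5)(1−3) = (−7)·(−5)·(−4)·(−2) = 280 ≡ 7, so v_2 = 7^{−1} = 2 (mod 13).
  i = 3 (α = 6): (6−8)(6−1)(6−5)(6−3) = (−2)·5·1·3 = −30 ≡ 9, so v_3 = 9^{−1} = 3 (mod 13).
  i = 4 (α = 5): (5−8)(5−1)(5−6)(5−3) = (−3)·4·(−1)·2 = 24 ≡ 11, so v_4 = 11^{−1} = 6 (mod 13).
  i = 5 (α = 3): (3−8)(3−1)(3−6)(3−5) = (−5)·2·(−3)·(−2) = −60 ≡ 5, so v_5 = 5^{−1} = 8 (mod 13).
  v = [7, 2, 3, 6, 8].
Step 2: syndromes of r = [7, 3, 4, 8, 6] (all sums mod 13).
  S_0 = Σ v_i r_i = 7·7 + 2·3 + 3·4 + 6·8 + 8·6 = 163 ≡ 7.
  S_1 = Σ v_i α_i r_i = 7·8·7 + 2·1·3 + 3·6·4 + 6·5·8 + 8·3·6 = 854 ≡ 9.
  α_i^2 mod 13 = [12, 1, 10, 12, 9].
  S_2 = Σ v_i α_i^2 r_i = 7·12·7 + 2·1·3 + 3·10·4 + 6·12·8 + 8·9·6 = 1722 ≡ 6.
  S = (7, 9, 6) ≠ 0, so r is not a codeword (an error is present).
Step 3: locate the error. For a single error e at position i, S_ℓ = v_i·e·α_i^ℓ, so α_err = S_1/S_0.
  S_0^{−1} = 7^{−1} = 2 (mod 13), so α_err = 9·2 = 18 ≡ 5 = α_4. Error position i = 4.
  Consistency check: S_2/S_1 = 6·3 = 18 ≡ 5 = α_err ✓ (single-error assumption holds).
Step 4: error magnitude e = S_0/v_4 = S_0·∏_{j≠4}(α_4 − α_j) = 7·11 = 77 ≡ 12 (mod 13).
Step 5: correct position 4: c_4 = r_4 − e = 8 − 12 ≡ 9 (mod 13). Hence c = [7, 3, 4, 9, 6].
  Check: interpolating c through the α_i gives m(x) = 8 + 8·x (degree < 2) with m(α_i) = c_i for every i, so c is indeed a codeword.


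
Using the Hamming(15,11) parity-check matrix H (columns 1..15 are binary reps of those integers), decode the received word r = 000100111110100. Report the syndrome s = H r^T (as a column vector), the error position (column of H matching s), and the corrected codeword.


s = (1, 1, 1, 0)^T, error position = 14, corrected codeword c = 000100111110110

Compute s = H r^T mod 2 one row at a time:
  s_1 = 1 + 1 + 1 + 1 + 0 + 1 + 0 + 0 = 5 ≡ 1 (mod 2).
  s_2 = 1 + 0 + 0 + 1 + 0 + 1 + 0 + 0 = 3 ≡ 1 (mod 2).
  s_3 = 0 + 0 + 0 + 1 + 1 + 1 + 0 + 0 = 3 ≡ 1 (mod 2).
  s_4 = 0 + 0 + 0 + 1 + 1 + 1 + 1 + 0 = 4 ≡ 0 (mod 2).
s = (1, 1, 1, 0)^T — this equals column 14 of H (binary 1110), so error is at position 14.
Correct: flip bit 14 of r = 000100111110100 to get c = 000100111110110.


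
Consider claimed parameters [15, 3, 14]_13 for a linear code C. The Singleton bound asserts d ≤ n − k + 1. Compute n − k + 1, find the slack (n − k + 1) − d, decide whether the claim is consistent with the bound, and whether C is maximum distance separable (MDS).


Singleton RHS = n − k + 1 = 13, slack = -1, bound violated (no such code; not MDS).

Singleton bound: d ≤ n − k + 1.
Here n = 15, k = 3, so n − k + 1 = 13.
Given d = 14, check d ≤ 13: NO.
Slack = (n − k + 1) − d = -1.
The slack is negative: d = 14 exceeds n − k + 1 = 13 by 1, so the Singleton bound is violated and no linear [15, 3, 14]_13 code can exist. In particular it is not MDS (MDS requires d = n − k + 1 exactly).
Description: the claimed parameters are [15, 3, 14]_13; such a code would be impossible (violates the Singleton bound).


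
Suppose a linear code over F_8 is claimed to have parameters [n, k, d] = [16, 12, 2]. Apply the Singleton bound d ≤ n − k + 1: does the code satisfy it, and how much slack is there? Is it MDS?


Singleton RHS = n − k + 1 = 5, slack = 3, bound satisfied, not MDS.

Singleton bound: d ≤ n − k + 1.
Here n = 16, k = 12, so n − k + 1 = 5.
Given d = 2, check d ≤ 5: YES.
Slack = (n − k + 1) − d = 3.
The code is NOT MDS (slack = 3 > 0).
Description: the claimed parameters are [16, 12, 2]_8; such a code would be non-MDS.


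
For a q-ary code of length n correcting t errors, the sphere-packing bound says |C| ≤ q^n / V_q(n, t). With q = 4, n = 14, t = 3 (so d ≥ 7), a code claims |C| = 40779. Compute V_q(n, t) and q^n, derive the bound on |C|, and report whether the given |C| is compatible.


V_q(n, t) = 10690, q^n = 268435456, Hamming bound = 25110, |C| = 40779 > bound (violated).

Step 1: Compute V_q(n, t) = Σ_{j=0}^3 C(n, j) (q−1)^j.
  j = 0: C(14,0)·(3)^0 = 1·1 = 1.
  j = 1: C(14,1)·(3)^1 = 14·3 = 42.
  j = 2: C(14,2)·(3)^2 = 91·9 = 819.
  j = 3: C(14,3)·(3)^3 = 364·27 = 9828.
  V_q(n, t) = 1 + 42 + 819 + 9828 = 10690.
Step 2: q^n = 4^14 = 268435456.
Step 3: Hamming bound ⌊q^n / V_q(n,t)⌋ = ⌊268435456/10690⌋ = 25110.
Step 4: Compare |C| = 40779 to 25110: violated.
The claimed |C| lies above the Hamming bound, so no 4-ary code of length 14 with d ≥ 7 can have 40779 codewords.


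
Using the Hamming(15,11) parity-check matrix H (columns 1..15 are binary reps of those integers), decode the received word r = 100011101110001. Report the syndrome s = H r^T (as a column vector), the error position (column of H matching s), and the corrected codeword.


s = (0, 0, 1, 0)^T, error position = 2, corrected codeword c = 110011101110001

Compute s = H r^T mod 2 one row at a time:
  s_1 = 0 + 1 + 1 + 1 + 0 + 0 + 0 + 1 = 4 ≡ 0 (mod 2).
  s_2 = 0 + 1 + 1 + 1 + 0 + 0 + 0 + 1 = 4 ≡ 0 (mod 2).
  s_3 = 0 + 0 + 1 + 1 + 1 + 1 + 0 + 1 = 5 ≡ 1 (mod 2).
  s_4 = 1 + 0 + 1 + 1 + 1 + 1 + 0 + 1 = 6 ≡ 0 (mod 2).
s = (0, 0, 1, 0)^T — this equals column 2 of H (binary 0010), so error is at position 2.
Correct: flip bit 2 of r = 100011101110001 to get c = 110011101110001.


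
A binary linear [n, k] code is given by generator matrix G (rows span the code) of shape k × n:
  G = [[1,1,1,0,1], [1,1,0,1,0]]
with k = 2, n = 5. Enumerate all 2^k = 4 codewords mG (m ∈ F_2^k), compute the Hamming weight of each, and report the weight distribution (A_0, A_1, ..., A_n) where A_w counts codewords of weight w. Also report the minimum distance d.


Weight distribution: A_0 = 1, A_3 = 2, A_4 = 1. Minimum distance d = 3.

Enumerate all 2^2 = 4 messages m ∈ F_2^2.
For each, compute codeword c = mG in F_2^5, then tally its weight.
  m = 00 → c = 00000, weight = 0.
  m = 10 → c = 11101, weight = 4.
  m = 01 → c = 11010, weight = 3.
  m = 11 → c = 00111, weight = 3.
Tally weights:
  weight 0: 1 codewords.
  weight 3: 2 codewords.
  weight 4: 1 codewords.
Minimum distance d = smallest w > 0 with A_w > 0 = 3.
Sanity: Σ A_w = 4 = 2^2 = 4 ✓.


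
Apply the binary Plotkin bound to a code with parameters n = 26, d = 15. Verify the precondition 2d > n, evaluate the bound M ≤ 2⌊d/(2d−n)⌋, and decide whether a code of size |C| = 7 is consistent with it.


Plotkin bound M ≤ 6; given |C| = 7 > bound (violated).

Check applicability: 2d = 30, n = 26.
2d − n = 4 > 0, so Plotkin applies.
Compute d/(2d−n) = 15/4 ≈ 3.7500.
⌊d/(2d−n)⌋ = 3.
Plotkin bound: M ≤ 2·3 = 6.
Given |C| = 7, check: VIOLATED.
This |C| is above the Plotkin bound, so no binary code with n = 26, d = 15 and 7 codewords exists.


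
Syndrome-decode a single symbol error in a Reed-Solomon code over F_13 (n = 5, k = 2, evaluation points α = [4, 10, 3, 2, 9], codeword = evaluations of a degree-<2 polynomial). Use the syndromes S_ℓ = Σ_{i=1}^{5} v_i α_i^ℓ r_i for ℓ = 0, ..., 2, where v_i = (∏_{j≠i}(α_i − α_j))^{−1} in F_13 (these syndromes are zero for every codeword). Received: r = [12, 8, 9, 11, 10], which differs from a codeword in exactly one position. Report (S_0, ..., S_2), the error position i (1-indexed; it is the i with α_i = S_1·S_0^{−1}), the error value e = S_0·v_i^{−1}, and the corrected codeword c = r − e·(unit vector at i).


S = (12, 9, 10), error at position 1, error magnitude e = 5, c = [7, 8, 9, 11, 10].

Step 1: column multipliers v_i = (∏_{j≠i}(α_i − α_j))^{−1} mod 13.
  i = 1 (α = 4): (4−10)(4−3)(4−2)(4−9) = (−6)·1·2·(−5) = 60 ≡ 8, so v_1 = 8^{−1} = 5 (mod 13).
  i = 2 (α = 10): (10−4)(10−3)(10−2)(10−9) = 6·7·8·1 = 336 ≡ 11, so v_2 = 11^{−1} = 6 (mod 13).
  i = 3 (α = 3): (3−4)(3−10)(3−2)(3−9) = (−1)·(−7)·1·(−6) = −42 ≡ 10, so v_3 = 10^{−1} = 4 (mod 13).
  i = 4 (α = 2): (2−4)(2−10)(2−3)(2−9) = (−2)·(−8)·(−1)·(−7) = 112 ≡ 8, so v_4 = 8^{−1} = 5 (mod 13).
  i = 5 (α = 9): (9−4)(9−10)(9−3)(9−2) = 5·(−1)·6·7 = −210 ≡ 11, so v_5 = 11^{−1} = 6 (mod 13).
  v = [5, 6, 4, 5, 6].
Step 2: syndromes of r = [12, 8, 9, 11, 10] (all sums mod 13).
  S_0 = Σ v_i r_i = 5·12 + 6·8 + 4·9 + 5·11 + 6·10 = 259 ≡ 12.
  S_1 = Σ v_i α_i r_i = 5·4·12 + 6·10·8 + 4·3·9 + 5·2·11 + 6·9·10 = 1478 ≡ 9.
  α_i^2 mod 13 = [3, 9, 9, 4, 3].
  S_2 = Σ v_i α_i^2 r_i = 5·3·12 + 6·9·8 + 4·9·9 + 5·4·11 + 6·3·10 = 1336 ≡ 10.
  S = (12, 9, 10) ≠ 0, so r is not a codeword (an error is present).
Step 3: locate the error. For a single error e at position i, S_ℓ = v_i·e·α_i^ℓ, so α_err = S_1/S_0.
  S_0^{−1} = 12^{−1} = 12 (mod 13), so α_err = 9·12 = 108 ≡ 4 = α_1. Error position i = 1.
  Consistency check: S_2/S_1 = 10·3 = 30 ≡ 4 = α_err ✓ (single-error assumption holds).
Step 4: error magnitude e = S_0/v_1 = S_0·∏_{j≠1}(α_1 − α_j) = 12·8 = 96 ≡ 5 (mod 13).
Step 5: correct position 1: c_1 = r_1 − e = 12 − 5 ≡ 7 (mod 13). Hence c = [7, 8, 9, 11, 10].
  Check: interpolating c through the α_i gives m(x) = 2 + 11·x (degree < 2) with m(α_i) = c_i for every i, so c is indeed a codeword.


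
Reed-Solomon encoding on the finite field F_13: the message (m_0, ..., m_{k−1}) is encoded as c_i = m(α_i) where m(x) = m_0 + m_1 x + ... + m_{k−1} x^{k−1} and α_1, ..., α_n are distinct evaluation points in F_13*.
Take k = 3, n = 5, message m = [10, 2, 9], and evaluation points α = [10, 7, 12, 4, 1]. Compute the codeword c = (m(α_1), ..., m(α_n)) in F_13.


c = [7, 10, 4, 6, 8]

Message polynomial: m(x) = 10 + 2·x + 9·x^2 (mod 13).
For each evaluation point α_i, compute m(α_i) mod 13:
  α_1 = 10: Horner steps 9 → 1 → 7, so m(10) = 7.
  α_2 = 7: Horner steps 9 → 0 → 10, so m(7) = 10.
  α_3 = 12: Horner steps 9 → 6 → 4, so m(12) = 4.
  α_4 = 4: Horner steps 9 → 12 → 6, so m(4) = 6.
  α_5 = 1: Horner steps 9 → 11 → 8, so m(1) = 8.
Codeword c = [7, 10, 4, 6, 8] ∈ F_13^5.


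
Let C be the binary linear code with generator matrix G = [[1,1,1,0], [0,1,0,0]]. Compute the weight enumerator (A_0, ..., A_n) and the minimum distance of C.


Weight distribution: A_0 = 1, A_1 = 1, A_2 = 1, A_3 = 1. Minimum distance d = 1.

Enumerate all 2^2 = 4 messages m ∈ F_2^2.
For each, compute codeword c = mG in F_2^4, then tally its weight.
  m = 00 → c = 0000, weight = 0.
  m = 10 → c = 1110, weight = 3.
  m = 01 → c = 0100, weight = 1.
  m = 11 → c = 1010, weight = 2.
Tally weights:
  weight 0: 1 codewords.
  weight 1: 1 codewords.
  weight 2: 1 codewords.
  weight 3: 1 codewords.
Minimum distance d = smallest w > 0 with A_w > 0 = 1.
Sanity: Σ A_w = 4 = 2^2 = 4 ✓.


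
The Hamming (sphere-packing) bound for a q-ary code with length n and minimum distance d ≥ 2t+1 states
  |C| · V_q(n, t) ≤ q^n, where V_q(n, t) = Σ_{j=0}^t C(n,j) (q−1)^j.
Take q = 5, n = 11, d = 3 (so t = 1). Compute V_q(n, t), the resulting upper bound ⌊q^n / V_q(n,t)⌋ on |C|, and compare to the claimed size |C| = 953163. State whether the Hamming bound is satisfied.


V_q(n, t) = 45, q^n = 48828125, Hamming bound = 1085069, |C| = 953163 ≤ bound (satisfied).

Step 1: Compute V_q(n, t) = Σ_{j=0}^1 C(n, j) (q−1)^j.
  j = 0: C(11,0)·(4)^0 = 1·1 = 1.
  j = 1: C(11,1)·(4)^1 = 11·4 = 44.
  V_q(n, t) = 1 + 44 = 45.
Step 2: q^n = 5^11 = 48828125.
Step 3: Hamming bound ⌊q^n / V_q(n,t)⌋ = ⌊48828125/45⌋ = 1085069.
Step 4: Compare |C| = 953163 to 1085069: satisfied.
The claimed |C| lies below the Hamming bound.


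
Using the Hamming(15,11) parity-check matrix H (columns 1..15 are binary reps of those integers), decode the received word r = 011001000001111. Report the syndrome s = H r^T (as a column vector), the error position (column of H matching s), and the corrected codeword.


s = (0, 1, 1, 1)^T, error position = 7, corrected codeword c = 011001100001111

Compute s = H r^T mod 2 one row at a time:
  s_1 = 0 + 0 + 0 + 0 + 1 + 1 + 1 + 1 = 4 ≡ 0 (mod 2).
  s_2 = 0 + 0 + 1 + 0 + 1 + 1 + 1 + 1 = 5 ≡ 1 (mod 2).
  s_3 = 1 + 1 + 1 + 0 + 0 + 0 + 1 + 1 = 5 ≡ 1 (mod 2).
  s_4 = 0 + 1 + 0 + 0 + 0 + 0 + 1 + 1 = 3 ≡ 1 (mod 2).
s = (0, 1, 1, 1)^T — this equals column 7 of H (binary 0111), so error is at position 7.
Correct: flip bit 7 of r = 011001000001111 to get c = 011001100001111.


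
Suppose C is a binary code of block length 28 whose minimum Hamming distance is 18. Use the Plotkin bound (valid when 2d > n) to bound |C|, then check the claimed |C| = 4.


Plotkin bound M ≤ 4; given |C| = 4 ≤ bound (satisfied).

Check applicability: 2d = 36, n = 28.
2d − n = 8 > 0, so Plotkin applies.
Compute d/(2d−n) = 18/8 ≈ 2.2500.
⌊d/(2d−n)⌋ = 2.
Plotkin bound: M ≤ 2·2 = 4.
Given |C| = 4, check: satisfied.
This |C| is at the Plotkin bound.


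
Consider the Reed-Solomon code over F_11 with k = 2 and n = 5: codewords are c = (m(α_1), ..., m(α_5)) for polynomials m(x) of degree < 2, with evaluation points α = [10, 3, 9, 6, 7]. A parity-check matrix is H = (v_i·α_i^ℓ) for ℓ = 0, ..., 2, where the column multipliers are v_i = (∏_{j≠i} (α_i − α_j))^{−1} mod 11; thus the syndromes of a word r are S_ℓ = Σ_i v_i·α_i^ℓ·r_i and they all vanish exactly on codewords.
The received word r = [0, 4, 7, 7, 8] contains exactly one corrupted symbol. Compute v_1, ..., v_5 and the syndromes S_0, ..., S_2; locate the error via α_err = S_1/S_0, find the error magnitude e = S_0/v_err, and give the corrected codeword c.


S = (1, 9, 4), error at position 3, error magnitude e = 8, c = [0, 4, 10, 7, 8].

Step 1: column multipliers v_i = (∏_{j≠i}(α_i − α_j))^{−1} mod 11.
  i = 1 (α = 10): (10−3)(10−9)(10−6)(10−7) = 7·1·4·3 = 84 ≡ 7, so v_1 = 7^{−1} = 8 (mod 11).
  i = 2 (α = 3): (3−10)(3−9)(3−6)(3−7) = (−7)·(−6)·(−3)·(−4) = 504 ≡ 9, so v_2 = 9^{−1} = 5 (mod 11).
  i = 3 (α = 9): (9−10)(9−3)(9−6)(9−7) = (−1)·6·3·2 = −36 ≡ 8, so v_3 = 8^{−1} = 7 (mod 11).
  i = 4 (α = 6): (6−10)(6−3)(6−9)(6−7) = (−4)·3·(−3)·(−1) = −36 ≡ 8, so v_4 = 8^{−1} = 7 (mod 11).
  i = 5 (α = 7): (7−10)(7−3)(7−9)(7−6) = (−3)·4·(−2)·1 = 24 ≡ 2, so v_5 = 2^{−1} = 6 (mod 11).
  v = [8, 5, 7, 7, 6].
Step 2: syndromes of r = [0, 4, 7, 7, 8] (all sums mod 11).
  S_0 = Σ v_i r_i = 8·0 + 5·4 + 7·7 + 7·7 + 6·8 = 166 ≡ 1.
  S_1 = Σ v_i α_i r_i = 8·10·0 + 5·3·4 + 7·9·7 + 7·6·7 + 6·7·8 = 1131 ≡ 9.
  α_i^2 mod 11 = [1, 9, 4, 3, 5].
  S_2 = Σ v_i α_i^2 r_i = 8·1·0 + 5·9·4 + 7·4·7 + 7·3·7 + 6·5·8 = 763 ≡ 4.
  S = (1, 9, 4) ≠ 0, so r is not a codeword (an error is present).
Step 3: locate the error. For a single error e at position i, S_ℓ = v_i·e·α_i^ℓ, so α_err = S_1/S_0.
  S_0^{−1} = 1^{−1} = 1 (mod 11), so α_err = 9·1 = 9 ≡ 9 = α_3. Error position i = 3.
  Consistency check: S_2/S_1 = 4·5 = 20 ≡ 9 = α_err ✓ (single-error assumption holds).
Step 4: error magnitude e = S_0/v_3 = S_0·∏_{j≠3}(α_3 − α_j) = 1·8 = 8 ≡ 8 (mod 11).
Step 5: correct position 3: c_3 = r_3 − e = 7 − 8 ≡ 10 (mod 11). Hence c = [0, 4, 10, 7, 8].
  Check: interpolating c through the α_i gives m(x) = 1 + 1·x (degree < 2) with m(α_i) = c_i for every i, so c is indeed a codeword.


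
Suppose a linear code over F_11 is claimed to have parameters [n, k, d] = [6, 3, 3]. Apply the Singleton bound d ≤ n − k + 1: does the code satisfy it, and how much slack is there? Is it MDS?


Singleton RHS = n − k + 1 = 4, slack = 1, bound satisfied, not MDS.

Singleton bound: d ≤ n − k + 1.
Here n = 6, k = 3, so n − k + 1 = 4.
Given d = 3, check d ≤ 4: YES.
Slack = (n − k + 1) − d = 1.
The code is NOT MDS (slack = 1 > 0).
Description: the claimed parameters are [6, 3, 3]_11; such a code would be non-MDS.


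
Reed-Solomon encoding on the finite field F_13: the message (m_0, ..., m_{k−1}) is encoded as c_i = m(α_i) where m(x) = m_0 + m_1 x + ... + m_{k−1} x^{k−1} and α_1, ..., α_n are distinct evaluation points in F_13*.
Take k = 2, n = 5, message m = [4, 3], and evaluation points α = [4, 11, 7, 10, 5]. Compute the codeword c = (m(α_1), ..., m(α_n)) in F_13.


c = [3, 11, 12, 8, 6]

Message polynomial: m(x) = 4 + 3·x (mod 13).
For each evaluation point α_i, compute m(α_i) mod 13:
  α_1 = 4: Horner steps 3 → 3, so m(4) = 3.
  α_2 = 11: Horner steps 3 → 11, so m(11) = 11.
  α_3 = 7: Horner steps 3 → 12, so m(7) = 12.
  α_4 = 10: Horner steps 3 → 8, so m(10) = 8.
  α_5 = 5: Horner steps 3 → 6, so m(5) = 6.
Codeword c = [3, 11, 12, 8, 6] ∈ F_13^5.


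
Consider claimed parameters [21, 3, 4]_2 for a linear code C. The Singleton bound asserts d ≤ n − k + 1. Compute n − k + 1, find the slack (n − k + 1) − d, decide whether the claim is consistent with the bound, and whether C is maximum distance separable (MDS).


Singleton RHS = n − k + 1 = 19, slack = 15, bound satisfied, not MDS.

Singleton bound: d ≤ n − k + 1.
Here n = 21, k = 3, so n − k + 1 = 19.
Given d = 4, check d ≤ 19: YES.
Slack = (n − k + 1) − d = 15.
The code is NOT MDS (slack = 15 > 0).
Description: the claimed parameters are [21, 3, 4]_2; such a code would be non-MDS.


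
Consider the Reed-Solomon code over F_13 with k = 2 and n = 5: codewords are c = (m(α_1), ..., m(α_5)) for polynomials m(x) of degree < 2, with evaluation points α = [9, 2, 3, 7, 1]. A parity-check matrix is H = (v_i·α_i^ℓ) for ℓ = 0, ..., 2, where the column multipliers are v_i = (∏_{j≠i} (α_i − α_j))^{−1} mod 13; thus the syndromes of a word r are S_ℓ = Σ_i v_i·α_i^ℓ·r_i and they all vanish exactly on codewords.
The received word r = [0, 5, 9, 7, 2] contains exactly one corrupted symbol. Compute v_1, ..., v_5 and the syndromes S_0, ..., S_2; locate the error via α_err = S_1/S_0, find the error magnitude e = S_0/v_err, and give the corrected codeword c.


S = (3, 9, 1), error at position 3, error magnitude e = 1, c = [0, 5, 8, 7, 2].

Step 1: column multipliers v_i = (∏_{j≠i}(α_i − α_j))^{−1} mod 13.
  i = 1 (α = 9): (9−2)(9−3)(9−7)(9−1) = 7·6·2·8 = 672 ≡ 9, so v_1 = 9^{−1} = 3 (mod 13).
  i = 2 (α = 2): (2−9)(2−3)(2−7)(2−1) = (−7)·(−1)·(−5)·1 = −35 ≡ 4, so v_2 = 4^{−1} = 10 (mod 13).
  i = 3 (α = 3): (3−9)(3−2)(3−7)(3−1) = (−6)·1·(−4)·2 = 48 ≡ 9, so v_3 = 9^{−1} = 3 (mod 13).
  i = 4 (α = 7): (7−9)(7−2)(7−3)(7−1) = (−2)·5·4·6 = −240 ≡ 7, so v_4 = 7^{−1} = 2 (mod 13).
  i = 5 (α = 1): (1−9)(1−2)(1−3)(1−7) = (−8)·(−1)·(−2)·(−6) = 96 ≡ 5, so v_5 = 5^{−1} = 8 (mod 13).
  v = [3, 10, 3, 2, 8].
Step 2: syndromes of r = [0, 5, 9, 7, 2] (all sums mod 13).
  S_0 = Σ v_i r_i = 3·0 + 10·5 + 3·9 + 2·7 + 8·2 = 107 ≡ 3.
  S_1 = Σ v_i α_i r_i = 3·9·0 + 10·2·5 + 3·3·9 + 2·7·7 + 8·1·2 = 295 ≡ 9.
  α_i^2 mod 13 = [3, 4, 9, 10, 1].
  S_2 = Σ v_i α_i^2 r_i = 3·3·0 + 10·4·5 + 3·9·9 + 2·10·7 + 8·1·2 = 599 ≡ 1.
  S = (3, 9, 1) ≠ 0, so r is not a codeword (an error is present).
Step 3: locate the error. For a single error e at position i, S_ℓ = v_i·e·α_i^ℓ, so α_err = S_1/S_0.
  S_0^{−1} = 3^{−1} = 9 (mod 13), so α_err = 9·9 = 81 ≡ 3 = α_3. Error position i = 3.
  Consistency check: S_2/S_1 = 1·3 = 3 ≡ 3 = α_err ✓ (single-error assumption holds).
Step 4: error magnitude e = S_0/v_3 = S_0·∏_{j≠3}(α_3 − α_j) = 3·9 = 27 ≡ 1 (mod 13).
Step 5: correct position 3: c_3 = r_3 − e = 9 − 1 ≡ 8 (mod 13). Hence c = [0, 5, 8, 7, 2].
  Check: interpolating c through the α_i gives m(x) = 12 + 3·x (degree < 2) with m(α_i) = c_i for every i, so c is indeed a codeword.


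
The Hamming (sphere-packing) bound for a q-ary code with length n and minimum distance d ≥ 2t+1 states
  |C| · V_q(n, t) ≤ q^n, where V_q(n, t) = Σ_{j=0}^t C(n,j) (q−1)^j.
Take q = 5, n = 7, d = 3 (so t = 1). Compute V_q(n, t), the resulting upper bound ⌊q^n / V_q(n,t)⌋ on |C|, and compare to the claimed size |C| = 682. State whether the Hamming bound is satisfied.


V_q(n, t) = 29, q^n = 78125, Hamming bound = 2693, |C| = 682 ≤ bound (satisfied).

Step 1: Compute V_q(n, t) = Σ_{j=0}^1 C(n, j) (q−1)^j.
  j = 0: C(7,0)·(4)^0 = 1·1 = 1.
  j = 1: C(7,1)·(4)^1 = 7·4 = 28.
  V_q(n, t) = 1 + 28 = 29.
Step 2: q^n = 5^7 = 78125.
Step 3: Hamming bound ⌊q^n / V_q(n,t)⌋ = ⌊78125/29⌋ = 2693.
Step 4: Compare |C| = 682 to 2693: satisfied.
The claimed |C| lies below the Hamming bound.


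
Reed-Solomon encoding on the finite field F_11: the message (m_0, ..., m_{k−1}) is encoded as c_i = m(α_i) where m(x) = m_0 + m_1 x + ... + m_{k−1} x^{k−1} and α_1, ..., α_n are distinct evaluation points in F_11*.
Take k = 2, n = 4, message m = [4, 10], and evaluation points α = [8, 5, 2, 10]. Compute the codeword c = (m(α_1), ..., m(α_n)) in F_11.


c = [7, 10, 2, 5]

Message polynomial: m(x) = 4 + 10·x (mod 11).
For each evaluation point α_i, compute m(α_i) mod 11:
  α_1 = 8: Horner steps 10 → 7, so m(8) = 7.
  α_2 = 5: Horner steps 10 → 10, so m(5) = 10.
  α_3 = 2: Horner steps 10 → 2, so m(2) = 2.
  α_4 = 10: Horner steps 10 → 5, so m(10) = 5.
Codeword c = [7, 10, 2, 5] ∈ F_11^4.


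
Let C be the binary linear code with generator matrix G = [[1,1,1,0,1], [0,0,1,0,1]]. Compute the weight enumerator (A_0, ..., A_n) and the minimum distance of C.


Weight distribution: A_0 = 1, A_2 = 2, A_4 = 1. Minimum distance d = 2.

Enumerate all 2^2 = 4 messages m ∈ F_2^2.
For each, compute codeword c = mG in F_2^5, then tally its weight.
  m = 00 → c = 00000, weight = 0.
  m = 10 → c = 11101, weight = 4.
  m = 01 → c = 00101, weight = 2.
  m = 11 → c = 11000, weight = 2.
Tally weights:
  weight 0: 1 codewords.
  weight 2: 2 codewords.
  weight 4: 1 codewords.
Minimum distance d = smallest w > 0 with A_w > 0 = 2.
Sanity: Σ A_w = 4 = 2^2 = 4 ✓.


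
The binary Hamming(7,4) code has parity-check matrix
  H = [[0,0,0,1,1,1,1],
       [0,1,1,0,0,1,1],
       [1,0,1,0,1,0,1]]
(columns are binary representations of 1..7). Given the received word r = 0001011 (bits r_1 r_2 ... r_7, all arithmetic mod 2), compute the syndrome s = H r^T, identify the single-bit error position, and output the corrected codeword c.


s = (1, 0, 1)^T, error position = 5, corrected codeword c = 0001111

Compute s = H r^T mod 2 one row at a time:
  s_1 = 1 + 0 + 1 + 1 = 3 ≡ 1 (mod 2).
  s_2 = 0 + 0 + 1 + 1 = 2 ≡ 0 (mod 2).
  s_3 = 0 + 0 + 0 + 1 = 1 ≡ 1 (mod 2).
s = (1, 0, 1)^T — this equals column 5 of H (binary 101), so error is at position 5.
Correct: flip bit 5 of r = 0001011 to get c = 0001111.
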